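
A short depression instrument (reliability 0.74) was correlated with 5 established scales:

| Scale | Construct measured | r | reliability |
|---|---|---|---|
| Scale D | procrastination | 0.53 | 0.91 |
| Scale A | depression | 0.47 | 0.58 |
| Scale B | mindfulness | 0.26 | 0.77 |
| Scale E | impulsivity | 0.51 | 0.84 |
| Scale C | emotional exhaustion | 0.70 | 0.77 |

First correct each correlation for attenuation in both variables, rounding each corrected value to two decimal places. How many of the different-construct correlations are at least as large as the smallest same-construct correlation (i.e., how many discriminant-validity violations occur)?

1

Disattenuated r (r / √(r_scale · r_new)):
  Scale D (disc): 0.53 / √(0.91·0.74) = 0.65
  Scale A (conv): 0.47 / √(0.58·0.74) = 0.72
  Scale B (disc): 0.26 / √(0.77·0.74) = 0.34
  Scale E (disc): 0.51 / √(0.84·0.74) = 0.65
  Scale C (disc): 0.70 / √(0.77·0.74) = 0.93
Smallest convergent = 0.72. Discriminant values: 0.65, 0.34, 0.65, 0.93; count ≥ 0.72 → 1.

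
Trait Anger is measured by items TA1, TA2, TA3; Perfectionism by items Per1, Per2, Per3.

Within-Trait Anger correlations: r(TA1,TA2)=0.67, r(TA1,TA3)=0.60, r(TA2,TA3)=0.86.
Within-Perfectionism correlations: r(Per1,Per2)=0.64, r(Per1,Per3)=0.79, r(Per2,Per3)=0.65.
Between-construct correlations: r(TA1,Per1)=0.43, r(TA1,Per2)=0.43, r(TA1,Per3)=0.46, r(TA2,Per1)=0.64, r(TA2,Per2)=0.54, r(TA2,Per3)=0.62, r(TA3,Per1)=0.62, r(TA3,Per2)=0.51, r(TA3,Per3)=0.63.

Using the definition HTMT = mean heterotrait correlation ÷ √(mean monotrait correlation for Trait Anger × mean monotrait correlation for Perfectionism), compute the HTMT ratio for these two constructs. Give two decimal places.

Between-construct mean = 4.88/9 = 0.5422.
Mean within-TA = 2.13/3 = 0.7100; mean within-Per = 2.08/3 = 0.6933.
Geometric mean = √(0.7100 × 0.6933) = 0.7016.
HTMT = 0.5422 / 0.7016 = 0.77.

0.77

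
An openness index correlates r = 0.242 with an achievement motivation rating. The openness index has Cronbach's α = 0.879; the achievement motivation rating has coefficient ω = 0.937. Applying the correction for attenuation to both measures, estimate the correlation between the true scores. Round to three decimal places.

0.267

r_true = r_obs / √(r_xx · r_yy) = 0.242 / √(0.879 × 0.937) = 0.242 / √0.823623 = 0.242 / 0.9075 ≈ 0.267.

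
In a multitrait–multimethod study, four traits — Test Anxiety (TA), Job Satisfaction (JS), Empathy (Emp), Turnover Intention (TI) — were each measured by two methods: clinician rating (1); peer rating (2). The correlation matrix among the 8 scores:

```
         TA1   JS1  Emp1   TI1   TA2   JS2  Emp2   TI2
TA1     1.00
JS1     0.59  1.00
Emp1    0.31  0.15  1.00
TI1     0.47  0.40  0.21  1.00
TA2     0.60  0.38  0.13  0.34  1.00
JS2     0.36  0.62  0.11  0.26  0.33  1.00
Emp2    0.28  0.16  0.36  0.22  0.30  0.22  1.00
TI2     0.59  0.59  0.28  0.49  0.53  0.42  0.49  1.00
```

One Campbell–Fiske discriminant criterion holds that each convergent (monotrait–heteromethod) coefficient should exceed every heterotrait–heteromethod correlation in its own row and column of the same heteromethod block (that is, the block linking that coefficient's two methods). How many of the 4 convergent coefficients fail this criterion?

1

Convergent coefficients and their comparison sets:
TA (methods 1·2): 0.60 vs {0.36, 0.38, 0.28, 0.13, 0.59, 0.34} → pass.
JS (methods 1·2): 0.62 vs {0.38, 0.36, 0.16, 0.11, 0.59, 0.26} → pass.
Emp (methods 1·2): 0.36 vs {0.13, 0.28, 0.11, 0.16, 0.28, 0.22} → pass.
TI (methods 1·2): 0.49 vs {0.34, 0.59, 0.26, 0.59, 0.22, 0.28} → fail.
1 of 4 fail.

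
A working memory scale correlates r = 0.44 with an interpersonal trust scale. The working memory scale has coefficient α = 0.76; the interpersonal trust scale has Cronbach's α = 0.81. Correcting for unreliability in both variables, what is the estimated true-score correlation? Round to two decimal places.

r_true = r_obs / √(r_xx · r_yy) = 0.44 / √(0.76 × 0.81) = 0.44 / √0.6156 = 0.44 / 0.7846 ≈ 0.56.

0.56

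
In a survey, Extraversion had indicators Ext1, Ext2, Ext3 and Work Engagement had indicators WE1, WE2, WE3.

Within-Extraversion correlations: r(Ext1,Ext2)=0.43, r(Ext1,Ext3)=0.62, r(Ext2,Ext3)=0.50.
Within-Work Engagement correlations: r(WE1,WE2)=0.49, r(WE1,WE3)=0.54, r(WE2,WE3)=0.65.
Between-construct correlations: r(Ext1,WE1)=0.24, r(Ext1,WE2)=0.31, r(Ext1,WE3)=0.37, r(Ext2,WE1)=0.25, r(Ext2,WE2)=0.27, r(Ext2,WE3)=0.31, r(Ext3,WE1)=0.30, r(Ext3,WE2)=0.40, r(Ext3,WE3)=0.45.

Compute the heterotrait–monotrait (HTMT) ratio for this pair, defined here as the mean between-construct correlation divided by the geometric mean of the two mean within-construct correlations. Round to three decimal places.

Mean heterotrait r = 2.90/9 = 0.3222.
Mean within-Ext = 1.55/3 = 0.5167; mean within-WE = 1.68/3 = 0.5600.
Geometric mean = √(0.5167 × 0.5600) = 0.5379.
HTMT = 0.3222 / 0.5379 = 0.599.

0.599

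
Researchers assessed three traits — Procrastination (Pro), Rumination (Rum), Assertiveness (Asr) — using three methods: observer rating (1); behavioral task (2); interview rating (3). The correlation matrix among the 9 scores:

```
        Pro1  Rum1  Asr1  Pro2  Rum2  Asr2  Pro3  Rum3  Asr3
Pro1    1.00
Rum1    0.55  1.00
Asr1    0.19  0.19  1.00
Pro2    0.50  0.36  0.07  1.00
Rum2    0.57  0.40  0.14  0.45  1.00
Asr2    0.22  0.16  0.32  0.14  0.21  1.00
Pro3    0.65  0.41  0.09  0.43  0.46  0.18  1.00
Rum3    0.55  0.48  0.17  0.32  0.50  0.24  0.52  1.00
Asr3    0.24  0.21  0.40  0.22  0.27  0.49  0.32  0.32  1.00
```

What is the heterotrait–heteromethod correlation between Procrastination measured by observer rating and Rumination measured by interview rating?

0.55

Different traits and methods: r(Pro1, Rum3) = 0.55.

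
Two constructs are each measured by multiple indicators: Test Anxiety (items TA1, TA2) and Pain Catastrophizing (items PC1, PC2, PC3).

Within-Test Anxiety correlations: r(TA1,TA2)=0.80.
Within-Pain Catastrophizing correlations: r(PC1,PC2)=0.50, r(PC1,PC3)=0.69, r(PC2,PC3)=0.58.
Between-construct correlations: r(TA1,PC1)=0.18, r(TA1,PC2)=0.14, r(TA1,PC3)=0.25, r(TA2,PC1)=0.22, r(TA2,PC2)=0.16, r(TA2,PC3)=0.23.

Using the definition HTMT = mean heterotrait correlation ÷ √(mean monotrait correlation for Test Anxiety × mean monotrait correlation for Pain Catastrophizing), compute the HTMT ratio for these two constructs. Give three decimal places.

Mean heterotrait r = 1.18/6 = 0.1967.
Mean within-TA = 0.80/1 = 0.8000; mean within-PC = 1.77/3 = 0.5900.
Geometric mean = √(0.8000 × 0.5900) = 0.6870.
HTMT = 0.1967 / 0.6870 = 0.286.

0.286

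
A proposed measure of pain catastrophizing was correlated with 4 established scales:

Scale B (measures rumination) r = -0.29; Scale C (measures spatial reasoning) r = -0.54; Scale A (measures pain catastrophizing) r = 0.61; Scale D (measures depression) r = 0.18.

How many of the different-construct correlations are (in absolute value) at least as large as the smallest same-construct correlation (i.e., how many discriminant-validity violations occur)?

0

Convergent (same construct = pain catastrophizing): Scale A.
Smallest convergent = 0.61. Discriminant |r|: 0.29, 0.54, 0.18; count ≥ 0.61 → 0.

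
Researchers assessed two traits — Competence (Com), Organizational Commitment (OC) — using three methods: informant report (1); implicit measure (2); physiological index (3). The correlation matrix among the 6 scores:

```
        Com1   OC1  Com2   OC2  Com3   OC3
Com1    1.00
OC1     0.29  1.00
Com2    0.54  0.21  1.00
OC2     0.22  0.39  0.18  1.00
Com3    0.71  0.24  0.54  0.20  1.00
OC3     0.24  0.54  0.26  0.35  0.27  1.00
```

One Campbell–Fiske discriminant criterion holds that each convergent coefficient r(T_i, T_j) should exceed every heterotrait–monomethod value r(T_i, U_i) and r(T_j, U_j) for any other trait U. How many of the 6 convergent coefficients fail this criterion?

Convergent coefficients and their comparison sets:
Com (methods 1·2): 0.54 vs {0.29, 0.18} → pass.
Com (methods 1·3): 0.71 vs {0.29, 0.27} → pass.
Com (methods 2·3): 0.54 vs {0.18, 0.27} → pass.
OC (methods 1·2): 0.39 vs {0.29, 0.18} → pass.
OC (methods 1·3): 0.54 vs {0.29, 0.27} → pass.
OC (methods 2·3): 0.35 vs {0.18, 0.27} → pass.
0 of 6 fail.

0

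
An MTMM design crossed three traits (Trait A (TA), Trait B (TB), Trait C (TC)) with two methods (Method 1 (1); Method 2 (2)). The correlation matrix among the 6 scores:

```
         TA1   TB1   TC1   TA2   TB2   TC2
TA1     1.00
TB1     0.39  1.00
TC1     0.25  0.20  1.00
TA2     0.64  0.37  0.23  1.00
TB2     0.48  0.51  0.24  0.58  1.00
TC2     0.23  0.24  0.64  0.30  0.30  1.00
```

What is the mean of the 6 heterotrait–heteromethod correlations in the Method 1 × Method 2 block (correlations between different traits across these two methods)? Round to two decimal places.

0.30

HTHM values (method 1 × method 2): 0.48, 0.23, 0.37, 0.24, 0.23, 0.24; mean = 1.79/6 = 0.30.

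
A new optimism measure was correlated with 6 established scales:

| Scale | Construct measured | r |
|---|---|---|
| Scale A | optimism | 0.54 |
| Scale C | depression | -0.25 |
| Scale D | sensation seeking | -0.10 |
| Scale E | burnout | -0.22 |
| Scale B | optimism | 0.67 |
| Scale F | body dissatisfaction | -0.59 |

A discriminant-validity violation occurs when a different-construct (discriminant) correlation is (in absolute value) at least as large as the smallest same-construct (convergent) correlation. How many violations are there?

1

Convergent (same construct = optimism): Scale A, Scale B.
Smallest convergent = 0.54. Discriminant |r|: 0.25, 0.10, 0.22, 0.59; count ≥ 0.54 → 1.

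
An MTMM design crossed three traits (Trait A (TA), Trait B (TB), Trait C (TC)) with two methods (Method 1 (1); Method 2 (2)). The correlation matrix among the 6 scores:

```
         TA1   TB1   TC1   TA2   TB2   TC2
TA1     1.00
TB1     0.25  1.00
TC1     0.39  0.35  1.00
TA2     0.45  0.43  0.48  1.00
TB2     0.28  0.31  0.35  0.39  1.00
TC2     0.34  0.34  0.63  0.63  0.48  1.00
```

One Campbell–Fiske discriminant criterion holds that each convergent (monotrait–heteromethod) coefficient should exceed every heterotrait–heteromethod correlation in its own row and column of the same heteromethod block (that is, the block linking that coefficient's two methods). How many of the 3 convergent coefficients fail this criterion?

2

Convergent coefficients and their comparison sets:
TA (methods 1·2): 0.45 vs {0.28, 0.43, 0.34, 0.48} → fail.
TB (methods 1·2): 0.31 vs {0.43, 0.28, 0.34, 0.35} → fail.
TC (methods 1·2): 0.63 vs {0.48, 0.34, 0.35, 0.34} → pass.
2 of 3 fail.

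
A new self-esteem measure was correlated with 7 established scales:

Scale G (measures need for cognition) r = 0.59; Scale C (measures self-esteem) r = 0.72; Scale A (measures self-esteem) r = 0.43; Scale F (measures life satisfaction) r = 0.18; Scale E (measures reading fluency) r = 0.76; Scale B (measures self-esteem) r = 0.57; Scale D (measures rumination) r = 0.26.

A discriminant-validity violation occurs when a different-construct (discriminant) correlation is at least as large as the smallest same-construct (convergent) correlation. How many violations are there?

2

Convergent (same construct = self-esteem): Scale C, Scale A, Scale B.
Smallest convergent = 0.43. Discriminant values: 0.59, 0.18, 0.76, 0.26; count ≥ 0.43 → 2.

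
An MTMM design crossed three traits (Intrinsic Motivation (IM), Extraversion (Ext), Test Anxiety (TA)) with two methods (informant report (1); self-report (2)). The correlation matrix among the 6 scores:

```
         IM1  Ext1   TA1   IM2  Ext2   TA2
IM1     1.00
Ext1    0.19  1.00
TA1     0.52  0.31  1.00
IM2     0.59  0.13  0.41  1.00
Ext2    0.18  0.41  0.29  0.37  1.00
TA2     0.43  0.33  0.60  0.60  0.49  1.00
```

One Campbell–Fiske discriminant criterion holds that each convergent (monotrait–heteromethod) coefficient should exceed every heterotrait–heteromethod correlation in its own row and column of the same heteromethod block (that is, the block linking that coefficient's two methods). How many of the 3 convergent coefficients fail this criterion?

Each convergent coefficient versus the relevant comparison correlations:
IM (methods 1·2): 0.59 vs {0.18, 0.13, 0.43, 0.41} → pass.
Ext (methods 1·2): 0.41 vs {0.13, 0.18, 0.33, 0.29} → pass.
TA (methods 1·2): 0.60 vs {0.41, 0.43, 0.29, 0.33} → pass.
0 of 3 fail.

0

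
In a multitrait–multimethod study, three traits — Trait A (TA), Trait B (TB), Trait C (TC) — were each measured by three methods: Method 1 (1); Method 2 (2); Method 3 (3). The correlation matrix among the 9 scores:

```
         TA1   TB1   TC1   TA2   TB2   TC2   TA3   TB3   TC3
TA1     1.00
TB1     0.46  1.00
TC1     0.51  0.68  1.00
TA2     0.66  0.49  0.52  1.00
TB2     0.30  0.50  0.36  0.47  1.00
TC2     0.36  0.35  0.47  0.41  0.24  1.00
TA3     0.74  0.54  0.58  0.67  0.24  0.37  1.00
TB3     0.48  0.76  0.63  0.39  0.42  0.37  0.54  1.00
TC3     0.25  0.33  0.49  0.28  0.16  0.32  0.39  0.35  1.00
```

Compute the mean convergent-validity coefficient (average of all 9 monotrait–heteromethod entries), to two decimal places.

Convergent values: 0.66, 0.74, 0.67, 0.50, 0.76, 0.42, 0.47, 0.49, 0.32; mean = 5.03/9 = 0.56.

0.56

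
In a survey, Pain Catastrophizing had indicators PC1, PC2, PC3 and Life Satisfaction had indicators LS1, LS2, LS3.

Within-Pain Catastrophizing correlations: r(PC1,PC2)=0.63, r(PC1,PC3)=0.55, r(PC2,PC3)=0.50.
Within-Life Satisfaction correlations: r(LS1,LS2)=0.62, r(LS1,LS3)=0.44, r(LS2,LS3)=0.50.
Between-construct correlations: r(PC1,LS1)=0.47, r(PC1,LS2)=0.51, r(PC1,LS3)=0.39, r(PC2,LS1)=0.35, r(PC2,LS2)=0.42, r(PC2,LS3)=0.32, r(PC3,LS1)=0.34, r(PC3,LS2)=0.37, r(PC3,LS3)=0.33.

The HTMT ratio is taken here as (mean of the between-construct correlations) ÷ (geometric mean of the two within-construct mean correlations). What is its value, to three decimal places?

Mean heterotrait r = 3.50/9 = 0.3889.
Mean within-PC = 1.68/3 = 0.5600; mean within-LS = 1.56/3 = 0.5200.
Geometric mean = √(0.5600 × 0.5200) = 0.5396.
HTMT = 0.3889 / 0.5396 = 0.721.

0.721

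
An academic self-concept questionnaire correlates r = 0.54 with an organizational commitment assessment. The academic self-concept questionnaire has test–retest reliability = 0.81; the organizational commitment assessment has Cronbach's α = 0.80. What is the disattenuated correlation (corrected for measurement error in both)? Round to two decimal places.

0.67

r_true = r_obs / √(r_xx · r_yy) = 0.54 / √(0.81 × 0.80) = 0.54 / √0.6480 = 0.54 / 0.8050 ≈ 0.67.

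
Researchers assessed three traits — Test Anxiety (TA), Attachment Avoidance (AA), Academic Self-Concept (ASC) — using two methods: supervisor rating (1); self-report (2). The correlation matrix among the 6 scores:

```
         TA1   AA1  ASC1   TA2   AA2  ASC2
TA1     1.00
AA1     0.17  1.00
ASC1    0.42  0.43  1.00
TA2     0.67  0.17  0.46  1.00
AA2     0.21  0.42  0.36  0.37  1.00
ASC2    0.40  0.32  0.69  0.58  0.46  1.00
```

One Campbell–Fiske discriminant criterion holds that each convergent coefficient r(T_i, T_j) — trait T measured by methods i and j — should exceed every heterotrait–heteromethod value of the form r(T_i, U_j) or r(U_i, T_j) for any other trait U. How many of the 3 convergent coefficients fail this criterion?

0

Each convergent coefficient versus the relevant comparison correlations:
TA (methods 1·2): 0.67 vs {0.21, 0.17, 0.40, 0.46} → pass.
AA (methods 1·2): 0.42 vs {0.17, 0.21, 0.32, 0.36} → pass.
ASC (methods 1·2): 0.69 vs {0.46, 0.40, 0.36, 0.32} → pass.
0 of 3 fail.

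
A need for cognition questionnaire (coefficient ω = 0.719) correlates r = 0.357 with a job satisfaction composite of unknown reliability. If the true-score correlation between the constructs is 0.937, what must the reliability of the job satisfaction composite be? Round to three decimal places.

r_true = r_obs / √(r_xx · r_yy) ⇒ 0.937 = 0.357 / √(0.719 · r_yy).
√(0.719 · r_yy) = 0.357 / 0.937 = 0.3810; 0.719 · r_yy = 0.1452; r_yy = 0.1452 / 0.719 ≈ 0.202.

0.202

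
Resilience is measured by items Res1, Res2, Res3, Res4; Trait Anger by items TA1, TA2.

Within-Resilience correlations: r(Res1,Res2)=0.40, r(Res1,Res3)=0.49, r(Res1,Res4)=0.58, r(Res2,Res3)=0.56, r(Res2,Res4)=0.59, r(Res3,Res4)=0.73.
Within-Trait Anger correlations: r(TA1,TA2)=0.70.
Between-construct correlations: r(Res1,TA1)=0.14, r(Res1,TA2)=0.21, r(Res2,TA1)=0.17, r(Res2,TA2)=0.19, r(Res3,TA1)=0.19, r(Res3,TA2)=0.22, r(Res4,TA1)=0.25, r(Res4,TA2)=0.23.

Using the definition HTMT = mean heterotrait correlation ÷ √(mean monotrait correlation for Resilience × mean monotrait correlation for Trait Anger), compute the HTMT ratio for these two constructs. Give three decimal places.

0.320

Between-construct mean = 1.60/8 = 0.2000.
Mean within-Res = 3.35/6 = 0.5583; mean within-TA = 0.70/1 = 0.7000.
Geometric mean = √(0.5583 × 0.7000) = 0.6251.
HTMT = 0.2000 / 0.6251 = 0.320.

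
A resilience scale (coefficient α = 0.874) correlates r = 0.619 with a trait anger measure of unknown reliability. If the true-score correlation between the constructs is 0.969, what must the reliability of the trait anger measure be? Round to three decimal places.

r_true = r_obs / √(r_xx · r_yy) ⇒ 0.969 = 0.619 / √(0.874 · r_yy).
√(0.874 · r_yy) = 0.619 / 0.969 = 0.6388; 0.874 · r_yy = 0.4081; r_yy = 0.4081 / 0.874 ≈ 0.467.

0.467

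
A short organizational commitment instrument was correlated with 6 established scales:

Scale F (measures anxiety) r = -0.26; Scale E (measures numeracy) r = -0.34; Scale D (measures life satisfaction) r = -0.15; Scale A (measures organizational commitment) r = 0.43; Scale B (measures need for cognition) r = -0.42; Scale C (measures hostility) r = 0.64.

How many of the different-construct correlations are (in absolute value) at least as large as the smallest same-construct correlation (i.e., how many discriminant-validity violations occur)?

1

Convergent (same construct = organizational commitment): Scale A.
Smallest convergent = 0.43. Discriminant |r|: 0.26, 0.34, 0.15, 0.42, 0.64; count ≥ 0.43 → 1.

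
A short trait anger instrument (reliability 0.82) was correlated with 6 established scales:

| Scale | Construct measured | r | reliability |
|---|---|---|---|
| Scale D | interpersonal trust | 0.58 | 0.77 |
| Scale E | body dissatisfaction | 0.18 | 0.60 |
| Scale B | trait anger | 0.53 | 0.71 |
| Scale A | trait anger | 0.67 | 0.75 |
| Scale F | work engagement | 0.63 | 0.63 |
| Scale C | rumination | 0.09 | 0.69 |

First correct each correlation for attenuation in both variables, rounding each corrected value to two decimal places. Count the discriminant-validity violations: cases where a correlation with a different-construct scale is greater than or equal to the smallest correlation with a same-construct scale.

Disattenuated r (r / √(r_scale · r_new)):
  Scale D (disc): 0.58 / √(0.77·0.82) = 0.73
  Scale E (disc): 0.18 / √(0.60·0.82) = 0.26
  Scale B (conv): 0.53 / √(0.71·0.82) = 0.69
  Scale A (conv): 0.67 / √(0.75·0.82) = 0.85
  Scale F (disc): 0.63 / √(0.63·0.82) = 0.88
  Scale C (disc): 0.09 / √(0.69·0.82) = 0.12
Smallest convergent = 0.69. Discriminant values: 0.73, 0.26, 0.88, 0.12; count ≥ 0.69 → 2.

2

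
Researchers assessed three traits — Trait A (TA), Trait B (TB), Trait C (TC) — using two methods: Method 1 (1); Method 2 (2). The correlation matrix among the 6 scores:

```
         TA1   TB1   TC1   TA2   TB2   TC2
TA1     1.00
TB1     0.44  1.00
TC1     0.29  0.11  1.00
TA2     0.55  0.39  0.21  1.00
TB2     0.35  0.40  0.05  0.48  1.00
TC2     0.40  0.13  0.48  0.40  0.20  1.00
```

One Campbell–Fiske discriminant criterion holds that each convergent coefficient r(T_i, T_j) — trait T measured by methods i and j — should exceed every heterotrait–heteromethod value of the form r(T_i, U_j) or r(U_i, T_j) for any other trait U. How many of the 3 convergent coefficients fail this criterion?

Each convergent coefficient versus the relevant comparison correlations:
TA (methods 1·2): 0.55 vs {0.35, 0.39, 0.40, 0.21} → pass.
TB (methods 1·2): 0.40 vs {0.39, 0.35, 0.13, 0.05} → pass.
TC (methods 1·2): 0.48 vs {0.21, 0.40, 0.05, 0.13} → pass.
0 of 3 fail.

0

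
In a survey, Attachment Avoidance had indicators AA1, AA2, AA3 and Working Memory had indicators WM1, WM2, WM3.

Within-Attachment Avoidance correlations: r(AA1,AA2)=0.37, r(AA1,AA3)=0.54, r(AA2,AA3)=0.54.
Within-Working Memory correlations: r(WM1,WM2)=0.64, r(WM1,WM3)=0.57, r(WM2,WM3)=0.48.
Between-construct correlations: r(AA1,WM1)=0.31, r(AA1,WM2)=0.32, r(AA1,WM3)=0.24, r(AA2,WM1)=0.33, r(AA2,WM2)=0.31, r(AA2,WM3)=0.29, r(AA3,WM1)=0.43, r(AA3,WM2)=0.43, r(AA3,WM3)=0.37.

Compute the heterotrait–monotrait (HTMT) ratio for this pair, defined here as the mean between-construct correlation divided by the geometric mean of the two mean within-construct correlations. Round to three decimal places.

Mean between = 3.03/9 = 0.3367.
Mean within-AA = 1.45/3 = 0.4833; mean within-WM = 1.69/3 = 0.5633.
Geometric mean = √(0.4833 × 0.5633) = 0.5218.
HTMT = 0.3367 / 0.5218 = 0.645.

0.645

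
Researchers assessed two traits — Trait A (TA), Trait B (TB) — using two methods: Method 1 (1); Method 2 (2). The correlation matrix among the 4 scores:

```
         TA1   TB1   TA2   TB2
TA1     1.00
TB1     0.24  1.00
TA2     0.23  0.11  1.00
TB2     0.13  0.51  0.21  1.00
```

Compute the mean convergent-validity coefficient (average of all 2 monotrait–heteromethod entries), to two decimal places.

Convergent values: 0.23, 0.51; mean = 0.74/2 = 0.37.

0.37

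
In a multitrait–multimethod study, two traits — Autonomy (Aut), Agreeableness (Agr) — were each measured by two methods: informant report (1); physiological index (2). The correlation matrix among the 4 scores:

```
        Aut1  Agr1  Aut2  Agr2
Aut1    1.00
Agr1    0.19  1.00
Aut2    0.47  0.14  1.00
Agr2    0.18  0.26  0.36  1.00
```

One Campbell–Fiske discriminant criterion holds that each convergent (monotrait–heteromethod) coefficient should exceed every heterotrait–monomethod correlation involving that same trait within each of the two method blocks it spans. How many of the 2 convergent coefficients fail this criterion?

1

Each convergent coefficient versus the relevant comparison correlations:
Aut (methods 1·2): 0.47 vs {0.19, 0.36} → pass.
Agr (methods 1·2): 0.26 vs {0.19, 0.36} → fail.
1 of 2 fail.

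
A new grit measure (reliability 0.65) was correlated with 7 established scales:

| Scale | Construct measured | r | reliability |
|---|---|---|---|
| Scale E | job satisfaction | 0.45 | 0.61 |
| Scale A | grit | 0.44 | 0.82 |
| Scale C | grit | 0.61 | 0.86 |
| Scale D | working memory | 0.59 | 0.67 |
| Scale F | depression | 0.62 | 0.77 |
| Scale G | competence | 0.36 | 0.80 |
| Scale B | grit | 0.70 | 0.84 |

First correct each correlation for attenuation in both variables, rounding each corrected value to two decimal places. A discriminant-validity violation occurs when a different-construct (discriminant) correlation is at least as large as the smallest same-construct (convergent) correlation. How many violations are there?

Disattenuated r (r / √(r_scale · r_new)):
  Scale E (disc): 0.45 / √(0.61·0.65) = 0.71
  Scale A (conv): 0.44 / √(0.82·0.65) = 0.60
  Scale C (conv): 0.61 / √(0.86·0.65) = 0.82
  Scale D (disc): 0.59 / √(0.67·0.65) = 0.89
  Scale F (disc): 0.62 / √(0.77·0.65) = 0.88
  Scale G (disc): 0.36 / √(0.80·0.65) = 0.50
  Scale B (conv): 0.70 / √(0.84·0.65) = 0.95
Smallest convergent = 0.60. Discriminant values: 0.71, 0.89, 0.88, 0.50; count ≥ 0.60 → 3.

3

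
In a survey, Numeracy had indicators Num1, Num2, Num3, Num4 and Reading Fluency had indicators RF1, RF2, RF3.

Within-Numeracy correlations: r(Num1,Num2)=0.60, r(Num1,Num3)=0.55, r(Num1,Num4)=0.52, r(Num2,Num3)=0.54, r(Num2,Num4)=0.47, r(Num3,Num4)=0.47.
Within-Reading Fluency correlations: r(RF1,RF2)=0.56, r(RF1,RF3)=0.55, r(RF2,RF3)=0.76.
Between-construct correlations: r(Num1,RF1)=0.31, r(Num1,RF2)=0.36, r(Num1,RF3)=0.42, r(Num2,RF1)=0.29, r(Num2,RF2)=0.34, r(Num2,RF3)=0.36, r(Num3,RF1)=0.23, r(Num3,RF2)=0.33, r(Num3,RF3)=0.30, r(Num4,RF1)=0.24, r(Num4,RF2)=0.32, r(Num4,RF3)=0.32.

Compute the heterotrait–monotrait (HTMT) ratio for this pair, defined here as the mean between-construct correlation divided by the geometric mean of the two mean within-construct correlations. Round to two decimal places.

Between-construct mean = 3.82/12 = 0.3183.
Mean within-Num = 3.15/6 = 0.5250; mean within-RF = 1.87/3 = 0.6233.
Geometric mean = √(0.5250 × 0.6233) = 0.5720.
HTMT = 0.3183 / 0.5720 = 0.56.

0.56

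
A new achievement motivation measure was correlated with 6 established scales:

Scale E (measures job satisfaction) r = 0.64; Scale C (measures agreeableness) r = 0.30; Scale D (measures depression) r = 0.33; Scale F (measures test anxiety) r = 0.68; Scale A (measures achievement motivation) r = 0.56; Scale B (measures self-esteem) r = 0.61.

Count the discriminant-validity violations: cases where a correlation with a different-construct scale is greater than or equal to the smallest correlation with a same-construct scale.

Convergent (same construct = achievement motivation): Scale A.
Smallest convergent = 0.56. Discriminant values: 0.64, 0.30, 0.33, 0.68, 0.61; count ≥ 0.56 → 3.

3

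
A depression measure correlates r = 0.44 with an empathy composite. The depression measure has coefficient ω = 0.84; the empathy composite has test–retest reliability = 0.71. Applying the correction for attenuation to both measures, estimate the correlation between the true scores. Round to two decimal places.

0.57

r_true = r_obs / √(r_xx · r_yy) = 0.44 / √(0.84 × 0.71) = 0.44 / √0.5964 = 0.44 / 0.7723 ≈ 0.57.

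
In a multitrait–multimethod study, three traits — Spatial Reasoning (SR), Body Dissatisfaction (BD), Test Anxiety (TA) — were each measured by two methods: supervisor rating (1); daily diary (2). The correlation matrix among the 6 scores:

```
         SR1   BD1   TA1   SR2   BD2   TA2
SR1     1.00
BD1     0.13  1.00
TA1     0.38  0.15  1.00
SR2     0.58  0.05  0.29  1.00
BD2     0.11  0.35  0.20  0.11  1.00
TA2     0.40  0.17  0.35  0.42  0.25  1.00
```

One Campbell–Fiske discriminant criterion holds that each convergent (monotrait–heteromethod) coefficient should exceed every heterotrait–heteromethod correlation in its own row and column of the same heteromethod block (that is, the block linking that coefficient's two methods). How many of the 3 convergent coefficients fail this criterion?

1

Convergent coefficients and their comparison sets:
SR (methods 1·2): 0.58 vs {0.11, 0.05, 0.40, 0.29} → pass.
BD (methods 1·2): 0.35 vs {0.05, 0.11, 0.17, 0.20} → pass.
TA (methods 1·2): 0.35 vs {0.29, 0.40, 0.20, 0.17} → fail.
1 of 3 fail.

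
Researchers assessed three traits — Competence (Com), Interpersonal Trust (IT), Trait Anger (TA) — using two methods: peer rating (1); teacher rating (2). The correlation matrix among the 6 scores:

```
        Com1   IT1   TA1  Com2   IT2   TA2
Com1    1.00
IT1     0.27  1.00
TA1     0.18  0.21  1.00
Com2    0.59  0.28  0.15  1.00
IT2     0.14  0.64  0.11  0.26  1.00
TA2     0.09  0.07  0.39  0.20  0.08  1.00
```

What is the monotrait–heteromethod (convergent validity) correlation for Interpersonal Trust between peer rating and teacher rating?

0.64

Same trait (IT), different methods: r(IT1, IT2) = 0.64.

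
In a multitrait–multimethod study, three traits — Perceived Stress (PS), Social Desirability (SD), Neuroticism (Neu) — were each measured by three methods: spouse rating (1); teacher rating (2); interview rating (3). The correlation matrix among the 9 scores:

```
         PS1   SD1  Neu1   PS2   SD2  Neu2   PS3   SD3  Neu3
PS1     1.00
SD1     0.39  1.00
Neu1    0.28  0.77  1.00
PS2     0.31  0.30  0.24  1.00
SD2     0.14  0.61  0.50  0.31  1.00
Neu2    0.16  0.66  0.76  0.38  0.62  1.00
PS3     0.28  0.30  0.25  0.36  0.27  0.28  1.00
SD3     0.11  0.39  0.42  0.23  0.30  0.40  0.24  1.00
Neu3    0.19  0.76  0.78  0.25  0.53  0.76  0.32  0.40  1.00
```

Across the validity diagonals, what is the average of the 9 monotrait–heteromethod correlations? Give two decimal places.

0.51

Convergent values: 0.31, 0.28, 0.36, 0.61, 0.39, 0.30, 0.76, 0.78, 0.76; mean = 4.55/9 = 0.51.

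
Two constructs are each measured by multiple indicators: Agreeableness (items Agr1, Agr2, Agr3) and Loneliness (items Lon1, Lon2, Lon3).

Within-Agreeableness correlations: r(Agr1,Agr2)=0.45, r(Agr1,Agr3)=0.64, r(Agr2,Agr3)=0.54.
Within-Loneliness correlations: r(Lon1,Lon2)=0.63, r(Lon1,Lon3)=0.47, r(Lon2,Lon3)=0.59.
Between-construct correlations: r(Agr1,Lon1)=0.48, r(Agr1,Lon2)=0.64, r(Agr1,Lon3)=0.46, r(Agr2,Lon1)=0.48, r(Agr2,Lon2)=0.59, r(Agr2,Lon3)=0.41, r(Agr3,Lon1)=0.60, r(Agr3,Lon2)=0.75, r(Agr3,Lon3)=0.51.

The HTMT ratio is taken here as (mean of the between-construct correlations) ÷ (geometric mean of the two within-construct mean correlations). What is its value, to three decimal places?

Between-construct mean = 4.92/9 = 0.5467.
Mean within-Agr = 1.63/3 = 0.5433; mean within-Lon = 1.69/3 = 0.5633.
Geometric mean = √(0.5433 × 0.5633) = 0.5532.
HTMT = 0.5467 / 0.5532 = 0.988.

0.988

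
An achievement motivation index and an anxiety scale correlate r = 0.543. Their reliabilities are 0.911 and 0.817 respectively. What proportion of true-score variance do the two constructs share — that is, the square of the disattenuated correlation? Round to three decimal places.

Disattenuated r = 0.543 / √(0.911 × 0.817) = 0.543 / 0.8627 = 0.6294.
Shared true-score variance = 0.6294² = 0.3961 ≈ 0.396.

0.396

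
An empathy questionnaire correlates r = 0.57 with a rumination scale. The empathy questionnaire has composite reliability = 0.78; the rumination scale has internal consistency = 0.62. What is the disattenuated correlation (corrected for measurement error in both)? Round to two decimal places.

0.82

r_true = r_obs / √(r_xx · r_yy) = 0.57 / √(0.78 × 0.62) = 0.57 / √0.4836 = 0.57 / 0.6954 ≈ 0.82.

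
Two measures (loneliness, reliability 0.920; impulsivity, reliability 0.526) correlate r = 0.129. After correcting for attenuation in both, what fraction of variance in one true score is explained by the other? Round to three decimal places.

0.034

Disattenuated r = 0.129 / √(0.920 × 0.526) = 0.129 / 0.6956 = 0.1855.
Shared true-score variance = 0.1855² = 0.0344 ≈ 0.034.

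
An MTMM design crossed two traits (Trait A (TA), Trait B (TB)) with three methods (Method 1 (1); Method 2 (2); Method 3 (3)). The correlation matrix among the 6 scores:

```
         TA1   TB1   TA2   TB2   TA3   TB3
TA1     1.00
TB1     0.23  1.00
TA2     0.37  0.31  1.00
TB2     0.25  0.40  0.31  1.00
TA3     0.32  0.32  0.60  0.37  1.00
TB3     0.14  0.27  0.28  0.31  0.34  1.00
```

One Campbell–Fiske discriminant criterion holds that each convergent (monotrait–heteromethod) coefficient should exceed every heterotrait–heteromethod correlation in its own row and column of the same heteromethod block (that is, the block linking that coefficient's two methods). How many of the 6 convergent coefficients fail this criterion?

Checking each validity diagonal entry against its comparison values:
TA (methods 1·2): 0.37 vs {0.25, 0.31} → pass.
TA (methods 1·3): 0.32 vs {0.14, 0.32} → fail.
TA (methods 2·3): 0.60 vs {0.28, 0.37} → pass.
TB (methods 1·2): 0.40 vs {0.31, 0.25} → pass.
TB (methods 1·3): 0.27 vs {0.32, 0.14} → fail.
TB (methods 2·3): 0.31 vs {0.37, 0.28} → fail.
3 of 6 fail.

3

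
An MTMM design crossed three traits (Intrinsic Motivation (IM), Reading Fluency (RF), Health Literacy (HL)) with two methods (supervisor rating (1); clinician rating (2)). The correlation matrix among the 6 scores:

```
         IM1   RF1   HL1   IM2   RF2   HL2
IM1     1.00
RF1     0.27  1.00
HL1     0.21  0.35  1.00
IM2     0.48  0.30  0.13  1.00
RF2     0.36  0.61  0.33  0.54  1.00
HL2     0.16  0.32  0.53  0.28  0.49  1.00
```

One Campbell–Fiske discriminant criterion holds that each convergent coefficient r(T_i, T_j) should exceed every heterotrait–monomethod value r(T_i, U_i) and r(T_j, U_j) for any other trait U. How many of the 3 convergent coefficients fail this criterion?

Convergent coefficients and their comparison sets:
IM (methods 1·2): 0.48 vs {0.27, 0.54, 0.21, 0.28} → fail.
RF (methods 1·2): 0.61 vs {0.27, 0.54, 0.35, 0.49} → pass.
HL (methods 1·2): 0.53 vs {0.21, 0.28, 0.35, 0.49} → pass.
1 of 3 fail.

1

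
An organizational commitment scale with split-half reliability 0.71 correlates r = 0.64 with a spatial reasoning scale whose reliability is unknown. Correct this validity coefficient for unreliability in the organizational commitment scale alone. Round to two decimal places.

Single correction: r_c = r_obs / √r_xx = 0.64 / √0.71 = 0.64 / 0.8426 ≈ 0.76.

0.76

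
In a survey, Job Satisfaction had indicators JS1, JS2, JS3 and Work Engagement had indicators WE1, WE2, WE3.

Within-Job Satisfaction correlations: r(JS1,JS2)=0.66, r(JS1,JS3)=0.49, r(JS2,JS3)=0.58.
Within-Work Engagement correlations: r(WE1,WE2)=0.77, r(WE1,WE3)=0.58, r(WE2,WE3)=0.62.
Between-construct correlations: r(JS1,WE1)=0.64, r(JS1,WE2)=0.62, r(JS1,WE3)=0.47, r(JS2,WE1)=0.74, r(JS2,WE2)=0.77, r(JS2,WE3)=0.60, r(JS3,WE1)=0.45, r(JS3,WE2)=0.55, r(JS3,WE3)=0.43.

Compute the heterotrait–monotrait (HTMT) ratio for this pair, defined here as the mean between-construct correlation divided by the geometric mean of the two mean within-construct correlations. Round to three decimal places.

Mean heterotrait r = 5.27/9 = 0.5856.
Mean within-JS = 1.73/3 = 0.5767; mean within-WE = 1.97/3 = 0.6567.
Geometric mean = √(0.5767 × 0.6567) = 0.6154.
HTMT = 0.5856 / 0.6154 = 0.952.

0.952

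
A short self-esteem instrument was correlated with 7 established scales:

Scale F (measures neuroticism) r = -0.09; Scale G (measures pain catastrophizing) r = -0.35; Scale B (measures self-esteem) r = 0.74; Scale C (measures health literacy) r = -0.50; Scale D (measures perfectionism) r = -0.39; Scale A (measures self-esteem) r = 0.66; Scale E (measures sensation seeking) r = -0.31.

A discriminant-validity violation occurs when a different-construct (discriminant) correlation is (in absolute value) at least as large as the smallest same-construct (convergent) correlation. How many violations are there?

Convergent (same construct = self-esteem): Scale B, Scale A.
Smallest convergent = 0.66. Discriminant |r|: 0.09, 0.35, 0.50, 0.39, 0.31; count ≥ 0.66 → 0.

0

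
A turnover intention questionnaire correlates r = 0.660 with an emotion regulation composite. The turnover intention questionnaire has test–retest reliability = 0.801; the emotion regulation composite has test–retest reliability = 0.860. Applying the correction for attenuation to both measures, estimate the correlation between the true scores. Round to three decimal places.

r_true = r_obs / √(r_xx · r_yy) = 0.660 / √(0.801 × 0.860) = 0.660 / √0.688860 = 0.660 / 0.8300 ≈ 0.795.

0.795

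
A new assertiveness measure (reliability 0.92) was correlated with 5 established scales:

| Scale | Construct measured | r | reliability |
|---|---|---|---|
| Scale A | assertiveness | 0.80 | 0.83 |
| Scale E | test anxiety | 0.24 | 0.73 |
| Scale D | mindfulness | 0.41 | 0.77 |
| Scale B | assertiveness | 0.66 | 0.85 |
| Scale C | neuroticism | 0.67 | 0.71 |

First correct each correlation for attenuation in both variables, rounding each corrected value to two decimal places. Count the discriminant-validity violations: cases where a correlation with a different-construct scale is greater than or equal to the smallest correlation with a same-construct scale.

1

Disattenuated r (r / √(r_scale · r_new)):
  Scale A (conv): 0.80 / √(0.83·0.92) = 0.92
  Scale E (disc): 0.24 / √(0.73·0.92) = 0.29
  Scale D (disc): 0.41 / √(0.77·0.92) = 0.49
  Scale B (conv): 0.66 / √(0.85·0.92) = 0.75
  Scale C (disc): 0.67 / √(0.71·0.92) = 0.83
Smallest convergent = 0.75. Discriminant values: 0.29, 0.49, 0.83; count ≥ 0.75 → 1.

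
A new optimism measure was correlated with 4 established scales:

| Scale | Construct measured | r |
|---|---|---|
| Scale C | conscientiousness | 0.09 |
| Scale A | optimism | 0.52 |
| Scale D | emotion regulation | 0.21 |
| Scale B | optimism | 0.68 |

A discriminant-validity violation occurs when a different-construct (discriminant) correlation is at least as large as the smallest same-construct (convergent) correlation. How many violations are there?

Convergent (same construct = optimism): Scale A, Scale B.
Smallest convergent = 0.52. Discriminant values: 0.09, 0.21; count ≥ 0.52 → 0.

0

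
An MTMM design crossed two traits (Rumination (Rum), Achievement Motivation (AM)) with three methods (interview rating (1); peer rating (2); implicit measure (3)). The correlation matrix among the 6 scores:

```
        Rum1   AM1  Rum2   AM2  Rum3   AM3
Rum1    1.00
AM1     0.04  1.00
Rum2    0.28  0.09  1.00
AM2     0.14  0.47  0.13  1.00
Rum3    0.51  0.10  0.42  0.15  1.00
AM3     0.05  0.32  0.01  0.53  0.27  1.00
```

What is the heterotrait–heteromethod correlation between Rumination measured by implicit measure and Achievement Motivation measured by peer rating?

Different traits and methods: r(Rum3, AM2) = 0.15.

0.15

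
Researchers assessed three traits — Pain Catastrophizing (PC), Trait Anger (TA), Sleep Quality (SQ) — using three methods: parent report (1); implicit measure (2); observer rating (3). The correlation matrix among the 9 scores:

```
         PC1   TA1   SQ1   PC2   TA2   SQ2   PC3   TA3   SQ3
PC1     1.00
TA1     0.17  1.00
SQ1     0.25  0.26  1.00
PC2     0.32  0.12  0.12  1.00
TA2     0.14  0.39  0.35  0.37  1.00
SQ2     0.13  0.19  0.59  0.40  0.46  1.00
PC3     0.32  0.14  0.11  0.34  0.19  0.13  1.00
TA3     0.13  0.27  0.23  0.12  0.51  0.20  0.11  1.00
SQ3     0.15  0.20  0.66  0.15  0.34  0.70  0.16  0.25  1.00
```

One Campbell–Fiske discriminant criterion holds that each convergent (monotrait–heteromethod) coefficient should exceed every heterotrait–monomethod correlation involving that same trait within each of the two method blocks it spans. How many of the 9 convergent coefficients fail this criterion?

3

Checking each validity diagonal entry against its comparison values:
PC (methods 1·2): 0.32 vs {0.17, 0.37, 0.25, 0.40} → fail.
PC (methods 1·3): 0.32 vs {0.17, 0.11, 0.25, 0.16} → pass.
PC (methods 2·3): 0.34 vs {0.37, 0.11, 0.40, 0.16} → fail.
TA (methods 1·2): 0.39 vs {0.17, 0.37, 0.26, 0.46} → fail.
TA (methods 1·3): 0.27 vs {0.17, 0.11, 0.26, 0.25} → pass.
TA (methods 2·3): 0.51 vs {0.37, 0.11, 0.46, 0.25} → pass.
SQ (methods 1·2): 0.59 vs {0.25, 0.40, 0.26, 0.46} → pass.
SQ (methods 1·3): 0.66 vs {0.25, 0.16, 0.26, 0.25} → pass.
SQ (methods 2·3): 0.70 vs {0.40, 0.16, 0.46, 0.25} → pass.
3 of 9 fail.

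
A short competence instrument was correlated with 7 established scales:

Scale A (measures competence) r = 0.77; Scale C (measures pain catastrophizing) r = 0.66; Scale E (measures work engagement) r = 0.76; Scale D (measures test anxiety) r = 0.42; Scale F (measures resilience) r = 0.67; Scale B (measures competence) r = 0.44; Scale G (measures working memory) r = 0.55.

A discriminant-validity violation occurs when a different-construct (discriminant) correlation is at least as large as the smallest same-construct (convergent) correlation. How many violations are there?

Convergent (same construct = competence): Scale A, Scale B.
Smallest convergent = 0.44. Discriminant values: 0.66, 0.76, 0.42, 0.67, 0.55; count ≥ 0.44 → 4.

4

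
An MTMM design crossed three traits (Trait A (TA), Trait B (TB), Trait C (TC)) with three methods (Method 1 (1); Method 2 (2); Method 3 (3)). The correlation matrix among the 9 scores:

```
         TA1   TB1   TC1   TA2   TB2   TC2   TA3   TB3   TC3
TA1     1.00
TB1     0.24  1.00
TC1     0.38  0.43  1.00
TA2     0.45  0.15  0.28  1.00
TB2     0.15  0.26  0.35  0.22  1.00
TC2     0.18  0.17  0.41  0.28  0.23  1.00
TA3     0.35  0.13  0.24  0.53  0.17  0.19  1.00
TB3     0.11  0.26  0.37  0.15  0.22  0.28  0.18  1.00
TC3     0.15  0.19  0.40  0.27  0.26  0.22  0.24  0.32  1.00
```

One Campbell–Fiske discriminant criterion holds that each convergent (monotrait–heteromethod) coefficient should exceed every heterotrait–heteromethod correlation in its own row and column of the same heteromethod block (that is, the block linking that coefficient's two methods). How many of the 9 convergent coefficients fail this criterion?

4

Each convergent coefficient versus the relevant comparison correlations:
TA (methods 1·2): 0.45 vs {0.15, 0.15, 0.18, 0.28} → pass.
TA (methods 1·3): 0.35 vs {0.11, 0.13, 0.15, 0.24} → pass.
TA (methods 2·3): 0.53 vs {0.15, 0.17, 0.27, 0.19} → pass.
TB (methods 1·2): 0.26 vs {0.15, 0.15, 0.17, 0.35} → fail.
TB (methods 1·3): 0.26 vs {0.13, 0.11, 0.19, 0.37} → fail.
TB (methods 2·3): 0.22 vs {0.17, 0.15, 0.26, 0.28} → fail.
TC (methods 1·2): 0.41 vs {0.28, 0.18, 0.35, 0.17} → pass.
TC (methods 1·3): 0.40 vs {0.24, 0.15, 0.37, 0.19} → pass.
TC (methods 2·3): 0.22 vs {0.19, 0.27, 0.28, 0.26} → fail.
4 of 9 fail.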